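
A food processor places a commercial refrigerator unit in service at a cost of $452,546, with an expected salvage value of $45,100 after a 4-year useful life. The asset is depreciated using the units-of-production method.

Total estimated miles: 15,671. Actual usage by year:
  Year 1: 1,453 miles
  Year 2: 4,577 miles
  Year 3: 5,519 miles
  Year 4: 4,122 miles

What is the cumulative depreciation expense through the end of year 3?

$300,274

Depreciable base = $452,546 − $45,100 = $407,446.
Rate = $407,446 / 15,671 miles = $26 per mile.
Year 1: 1,453 × $26 = $37,778. Book value $414,768.
Year 2: 4,577 × $26 = $119,002. Book value $295,766.
Year 3: 5,519 × $26 = $143,494. Book value $152,272.
Accumulated through year 3 = $452,546 − $152,272 = $300,274.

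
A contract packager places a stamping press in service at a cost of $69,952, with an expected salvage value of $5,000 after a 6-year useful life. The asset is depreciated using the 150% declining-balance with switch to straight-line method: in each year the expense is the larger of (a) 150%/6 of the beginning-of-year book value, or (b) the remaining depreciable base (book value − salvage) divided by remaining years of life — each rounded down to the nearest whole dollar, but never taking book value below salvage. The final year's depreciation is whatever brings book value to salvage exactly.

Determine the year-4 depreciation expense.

Depreciable base = $69,952 − $5,000 = $64,952.
Year 1: DB = ⌊$69,952 × 150%/6⌋ = $17,488; SL = ⌊$64,952/6⌋ = $10,825 → take DB $17,488. Book value $52,464.
Year 2: DB = ⌊$52,464 × 150%/6⌋ = $13,116; SL = ⌊$47,464/5⌋ = $9,492 → take DB $13,116. Book value $39,348.
Year 3: DB = ⌊$39,348 × 150%/6⌋ = $9,837; SL = ⌊$34,348/4⌋ = $8,587 → take DB $9,837. Book value $29,511.
Year 4: DB = ⌊$29,511 × 150%/6⌋ = $7,377; SL = ⌊$24,511/3⌋ = $8,170 → take SL $8,170. Book value $21,341.

$8,170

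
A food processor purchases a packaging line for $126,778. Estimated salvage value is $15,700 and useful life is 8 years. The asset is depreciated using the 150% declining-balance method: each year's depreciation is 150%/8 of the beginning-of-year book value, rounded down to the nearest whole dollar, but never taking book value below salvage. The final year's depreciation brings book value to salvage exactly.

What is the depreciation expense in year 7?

Depreciable base = $126,778 − $15,700 = $111,078.
Year 1: ⌊$126,778 × 150%/8⌋ = $23,770. Book value $103,008.
Year 2: ⌊$103,008 × 150%/8⌋ = $19,314. Book value $83,694.
Year 3: ⌊$83,694 × 150%/8⌋ = $15,692. Book value $68,002.
Year 4: ⌊$68,002 × 150%/8⌋ = $12,750. Book value $55,252.
Year 5: ⌊$55,252 × 150%/8⌋ = $10,359. Book value $44,893.
Year 6: ⌊$44,893 × 150%/8⌋ = $8,417. Book value $36,476.
Year 7: ⌊$36,476 × 150%/8⌋ = $6,839. Book value $29,637.

$6,839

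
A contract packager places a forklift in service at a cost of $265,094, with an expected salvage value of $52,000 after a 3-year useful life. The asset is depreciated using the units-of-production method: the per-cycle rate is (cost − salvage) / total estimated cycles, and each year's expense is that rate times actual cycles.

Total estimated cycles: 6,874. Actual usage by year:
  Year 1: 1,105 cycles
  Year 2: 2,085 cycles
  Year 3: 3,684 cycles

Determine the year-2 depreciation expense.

$64,635

Depreciable base = $265,094 − $52,000 = $213,094.
Rate = $213,094 / 6,874 cycles = $31 per cycle.
Year 1: 1,105 × $31 = $34,255. Book value $230,839.
Year 2: 2,085 × $31 = $64,635. Book value $166,204.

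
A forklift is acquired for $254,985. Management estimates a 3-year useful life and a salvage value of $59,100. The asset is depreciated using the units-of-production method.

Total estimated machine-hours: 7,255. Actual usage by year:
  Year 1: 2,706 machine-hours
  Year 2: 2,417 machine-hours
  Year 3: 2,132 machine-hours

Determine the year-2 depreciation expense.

Depreciable base = $254,985 − $59,100 = $195,885.
Rate = $195,885 / 7,255 machine-hours = $27 per machine-hour.
Year 1: 2,706 × $27 = $73,062. Book value $181,923.
Year 2: 2,417 × $27 = $65,259. Book value $116,664.

$65,259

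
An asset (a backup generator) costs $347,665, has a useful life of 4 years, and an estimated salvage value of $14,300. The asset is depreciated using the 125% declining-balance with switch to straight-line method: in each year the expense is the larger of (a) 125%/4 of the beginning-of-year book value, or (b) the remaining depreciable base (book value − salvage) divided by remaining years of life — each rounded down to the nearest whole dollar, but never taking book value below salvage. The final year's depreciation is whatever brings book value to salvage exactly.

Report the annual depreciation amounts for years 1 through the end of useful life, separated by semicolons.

Depreciable base = $347,665 − $14,300 = $333,365.
Year 1: DB = ⌊$347,665 × 125%/4⌋ = $108,645; SL = ⌊$333,365/4⌋ = $83,341 → take DB $108,645. Book value $239,020.
Year 2: DB = ⌊$239,020 × 125%/4⌋ = $74,693; SL = ⌊$224,720/3⌋ = $74,906 → take SL $74,906. Book value $164,114.
Year 3: DB = ⌊$164,114 × 125%/4⌋ = $51,285; SL = ⌊$149,814/2⌋ = $74,907 → take SL $74,907. Book value $89,207.
Year 4 (final): $89,207 − $14,300 = $74,907. Book value $14,300.

$108,645; $74,906; $74,907; $74,907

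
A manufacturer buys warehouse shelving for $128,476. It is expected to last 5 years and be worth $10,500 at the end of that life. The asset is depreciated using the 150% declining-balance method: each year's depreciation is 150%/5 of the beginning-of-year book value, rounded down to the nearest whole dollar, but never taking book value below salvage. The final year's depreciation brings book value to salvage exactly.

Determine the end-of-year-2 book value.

$62,954

Depreciable base = $128,476 − $10,500 = $117,976.
Year 1: ⌊$128,476 × 150%/5⌋ = $38,542. Book value $89,934.
Year 2: ⌊$89,934 × 150%/5⌋ = $26,980. Book value $62,954.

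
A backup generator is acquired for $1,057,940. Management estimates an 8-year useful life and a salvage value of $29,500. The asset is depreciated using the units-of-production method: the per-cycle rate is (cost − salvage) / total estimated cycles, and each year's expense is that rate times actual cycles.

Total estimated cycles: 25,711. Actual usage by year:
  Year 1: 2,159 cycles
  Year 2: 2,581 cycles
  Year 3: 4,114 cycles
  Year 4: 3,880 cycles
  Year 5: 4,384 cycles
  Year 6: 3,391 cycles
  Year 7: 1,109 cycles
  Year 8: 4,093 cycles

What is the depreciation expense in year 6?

$135,640

Depreciable base = $1,057,940 − $29,500 = $1,028,440.
Rate = $1,028,440 / 25,711 cycles = $40 per cycle.
Year 1: 2,159 × $40 = $86,360. Book value $971,580.
Year 2: 2,581 × $40 = $103,240. Book value $868,340.
Year 3: 4,114 × $40 = $164,560. Book value $703,780.
Year 4: 3,880 × $40 = $155,200. Book value $548,580.
Year 5: 4,384 × $40 = $175,360. Book value $373,220.
Year 6: 3,391 × $40 = $135,640. Book value $237,580.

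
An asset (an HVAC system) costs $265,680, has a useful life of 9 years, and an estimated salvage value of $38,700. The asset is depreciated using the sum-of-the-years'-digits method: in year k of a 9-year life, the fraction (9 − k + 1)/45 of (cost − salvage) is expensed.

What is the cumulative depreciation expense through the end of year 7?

Depreciable base = $265,680 − $38,700 = $226,980.
Sum of the years' digits = 9+8+7+6+5+4+3+2+1 = 45.
Year 1: $226,980 × 9/45 = $45,396. Book value $220,284.
Year 2: $226,980 × 8/45 = $40,352. Book value $179,932.
Year 3: $226,980 × 7/45 = $35,308. Book value $144,624.
Year 4: $226,980 × 6/45 = $30,264. Book value $114,360.
Year 5: $226,980 × 5/45 = $25,220. Book value $89,140.
Year 6: $226,980 × 4/45 = $20,176. Book value $68,964.
Year 7: $226,980 × 3/45 = $15,132. Book value $53,832.
Accumulated through year 7 = $265,680 − $53,832 = $211,848.

$211,848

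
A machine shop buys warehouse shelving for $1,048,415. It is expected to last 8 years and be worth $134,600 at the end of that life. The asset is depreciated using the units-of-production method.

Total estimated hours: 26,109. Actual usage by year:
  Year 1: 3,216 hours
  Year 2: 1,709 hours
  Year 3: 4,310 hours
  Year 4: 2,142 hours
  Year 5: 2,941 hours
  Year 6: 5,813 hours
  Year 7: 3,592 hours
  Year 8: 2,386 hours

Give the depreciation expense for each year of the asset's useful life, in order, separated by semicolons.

$112,560; $59,815; $150,850; $74,970; $102,935; $203,455; $125,720; $83,510

Depreciable base = $1,048,415 − $134,600 = $913,815.
Rate = $913,815 / 26,109 hours = $35 per hour.
Year 1: 3,216 × $35 = $112,560. Book value $935,855.
Year 2: 1,709 × $35 = $59,815. Book value $876,040.
Year 3: 4,310 × $35 = $150,850. Book value $725,190.
Year 4: 2,142 × $35 = $74,970. Book value $650,220.
Year 5: 2,941 × $35 = $102,935. Book value $547,285.
Year 6: 5,813 × $35 = $203,455. Book value $343,830.
Year 7: 3,592 × $35 = $125,720. Book value $218,110.
Year 8: 2,386 × $35 = $83,510. Book value $134,600.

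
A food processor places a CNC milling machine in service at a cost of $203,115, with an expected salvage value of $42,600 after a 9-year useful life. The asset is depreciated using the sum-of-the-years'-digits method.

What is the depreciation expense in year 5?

Depreciable base = $203,115 − $42,600 = $160,515.
Sum of the years' digits = 9+8+7+6+5+4+3+2+1 = 45.
Year 1: $160,515 × 9/45 = $32,103. Book value $171,012.
Year 2: $160,515 × 8/45 = $28,536. Book value $142,476.
Year 3: $160,515 × 7/45 = $24,969. Book value $117,507.
Year 4: $160,515 × 6/45 = $21,402. Book value $96,105.
Year 5: $160,515 × 5/45 = $17,835. Book value $78,270.

$17,835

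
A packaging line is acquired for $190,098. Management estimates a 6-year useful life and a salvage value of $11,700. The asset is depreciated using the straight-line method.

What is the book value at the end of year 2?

Depreciable base = $190,098 − $11,700 = $178,398.
Annual expense = $178,398 / 6 = $29,733.
End of year 1: book value $160,365.
End of year 2: book value $130,632.

$130,632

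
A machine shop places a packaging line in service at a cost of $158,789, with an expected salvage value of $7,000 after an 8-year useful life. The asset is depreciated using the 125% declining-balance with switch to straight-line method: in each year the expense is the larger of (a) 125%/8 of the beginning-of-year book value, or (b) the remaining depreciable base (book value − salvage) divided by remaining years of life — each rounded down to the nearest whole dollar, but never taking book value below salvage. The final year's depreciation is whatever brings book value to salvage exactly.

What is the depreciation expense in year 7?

$17,674

Depreciable base = $158,789 − $7,000 = $151,789.
Year 1: DB = ⌊$158,789 × 125%/8⌋ = $24,810; SL = ⌊$151,789/8⌋ = $18,973 → take DB $24,810. Book value $133,979.
Year 2: DB = ⌊$133,979 × 125%/8⌋ = $20,934; SL = ⌊$126,979/7⌋ = $18,139 → take DB $20,934. Book value $113,045.
Year 3: DB = ⌊$113,045 × 125%/8⌋ = $17,663; SL = ⌊$106,045/6⌋ = $17,674 → take SL $17,674. Book value $95,371.
Year 4: DB = ⌊$95,371 × 125%/8⌋ = $14,901; SL = ⌊$88,371/5⌋ = $17,674 → take SL $17,674. Book value $77,697.
Year 5: DB = ⌊$77,697 × 125%/8⌋ = $12,140; SL = ⌊$70,697/4⌋ = $17,674 → take SL $17,674. Book value $60,023.
Year 6: DB = ⌊$60,023 × 125%/8⌋ = $9,378; SL = ⌊$53,023/3⌋ = $17,674 → take SL $17,674. Book value $42,349.
Year 7: DB = ⌊$42,349 × 125%/8⌋ = $6,617; SL = ⌊$35,349/2⌋ = $17,674 → take SL $17,674. Book value $24,675.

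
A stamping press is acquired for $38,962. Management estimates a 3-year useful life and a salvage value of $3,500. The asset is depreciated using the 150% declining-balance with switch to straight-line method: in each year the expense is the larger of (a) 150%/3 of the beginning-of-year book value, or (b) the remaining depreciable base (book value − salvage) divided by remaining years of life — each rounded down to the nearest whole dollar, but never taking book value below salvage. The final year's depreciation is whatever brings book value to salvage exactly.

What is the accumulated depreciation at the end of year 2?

Depreciable base = $38,962 − $3,500 = $35,462.
Year 1: DB = ⌊$38,962 × 150%/3⌋ = $19,481; SL = ⌊$35,462/3⌋ = $11,820 → take DB $19,481. Book value $19,481.
Year 2: DB = ⌊$19,481 × 150%/3⌋ = $9,740; SL = ⌊$15,981/2⌋ = $7,990 → take DB $9,740. Book value $9,741.
Accumulated through year 2 = $38,962 − $9,741 = $29,221.

$29,221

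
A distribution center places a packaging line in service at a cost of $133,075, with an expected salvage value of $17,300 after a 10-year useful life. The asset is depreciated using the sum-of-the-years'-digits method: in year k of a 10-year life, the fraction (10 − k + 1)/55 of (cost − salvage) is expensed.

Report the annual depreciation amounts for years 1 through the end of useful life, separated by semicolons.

$21,050; $18,945; $16,840; $14,735; $12,630; $10,525; $8,420; $6,315; $4,210; $2,105

Depreciable base = $133,075 − $17,300 = $115,775.
Sum of the years' digits = 10+9+8+7+6+5+4+3+2+1 = 55.
Year 1: $115,775 × 10/55 = $21,050. Book value $112,025.
Year 2: $115,775 × 9/55 = $18,945. Book value $93,080.
Year 3: $115,775 × 8/55 = $16,840. Book value $76,240.
Year 4: $115,775 × 7/55 = $14,735. Book value $61,505.
Year 5: $115,775 × 6/55 = $12,630. Book value $48,875.
Year 6: $115,775 × 5/55 = $10,525. Book value $38,350.
Year 7: $115,775 × 4/55 = $8,420. Book value $29,930.
Year 8: $115,775 × 3/55 = $6,315. Book value $23,615.
Year 9: $115,775 × 2/55 = $4,210. Book value $19,405.
Year 10: $115,775 × 1/55 = $2,105. Book value $17,300.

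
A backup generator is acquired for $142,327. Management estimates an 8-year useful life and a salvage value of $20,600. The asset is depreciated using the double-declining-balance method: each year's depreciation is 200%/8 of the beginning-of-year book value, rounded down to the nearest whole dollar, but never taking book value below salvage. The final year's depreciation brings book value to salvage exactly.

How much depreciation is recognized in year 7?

$4,732

Depreciable base = $142,327 − $20,600 = $121,727.
Year 1: ⌊$142,327 × 200%/8⌋ = $35,581. Book value $106,746.
Year 2: ⌊$106,746 × 200%/8⌋ = $26,686. Book value $80,060.
Year 3: ⌊$80,060 × 200%/8⌋ = $20,015. Book value $60,045.
Year 4: ⌊$60,045 × 200%/8⌋ = $15,011. Book value $45,034.
Year 5: ⌊$45,034 × 200%/8⌋ = $11,258. Book value $33,776.
Year 6: ⌊$33,776 × 200%/8⌋ = $8,444. Book value $25,332.
Year 7: ⌊$25,332 × 200%/8⌋ = $6,333, capped at $4,732. Book value $20,600.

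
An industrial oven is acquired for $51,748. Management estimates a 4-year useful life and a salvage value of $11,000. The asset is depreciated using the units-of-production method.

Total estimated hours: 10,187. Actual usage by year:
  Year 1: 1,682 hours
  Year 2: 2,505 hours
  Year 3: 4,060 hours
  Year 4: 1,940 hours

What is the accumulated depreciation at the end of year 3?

$32,988

Depreciable base = $51,748 − $11,000 = $40,748.
Rate = $40,748 / 10,187 hours = $4 per hour.
Year 1: 1,682 × $4 = $6,728. Book value $45,020.
Year 2: 2,505 × $4 = $10,020. Book value $35,000.
Year 3: 4,060 × $4 = $16,240. Book value $18,760.
Accumulated through year 3 = $51,748 − $18,760 = $32,988.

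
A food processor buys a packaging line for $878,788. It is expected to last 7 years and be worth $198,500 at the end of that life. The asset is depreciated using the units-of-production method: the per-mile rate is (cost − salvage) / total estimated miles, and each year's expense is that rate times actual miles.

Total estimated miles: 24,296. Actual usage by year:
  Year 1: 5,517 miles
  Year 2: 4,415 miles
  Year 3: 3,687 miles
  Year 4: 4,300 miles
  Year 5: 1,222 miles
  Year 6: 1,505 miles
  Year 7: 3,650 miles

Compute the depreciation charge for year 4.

Depreciable base = $878,788 − $198,500 = $680,288.
Rate = $680,288 / 24,296 miles = $28 per mile.
Year 1: 5,517 × $28 = $154,476. Book value $724,312.
Year 2: 4,415 × $28 = $123,620. Book value $600,692.
Year 3: 3,687 × $28 = $103,236. Book value $497,456.
Year 4: 4,300 × $28 = $120,400. Book value $377,056.

$120,400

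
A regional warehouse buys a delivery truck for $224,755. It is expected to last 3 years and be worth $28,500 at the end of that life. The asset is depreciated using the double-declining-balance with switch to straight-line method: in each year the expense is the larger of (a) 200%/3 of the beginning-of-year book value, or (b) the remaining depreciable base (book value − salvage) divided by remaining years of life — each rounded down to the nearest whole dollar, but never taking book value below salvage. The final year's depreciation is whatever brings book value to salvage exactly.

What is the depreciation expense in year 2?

$46,419

Depreciable base = $224,755 − $28,500 = $196,255.
Year 1: DB = ⌊$224,755 × 200%/3⌋ = $149,836; SL = ⌊$196,255/3⌋ = $65,418 → take DB $149,836. Book value $74,919.
Year 2: DB = ⌊$74,919 × 200%/3⌋ = $49,946; SL = ⌊$46,419/2⌋ = $23,209 → take DB $49,946, capped at $46,419. Book value $28,500.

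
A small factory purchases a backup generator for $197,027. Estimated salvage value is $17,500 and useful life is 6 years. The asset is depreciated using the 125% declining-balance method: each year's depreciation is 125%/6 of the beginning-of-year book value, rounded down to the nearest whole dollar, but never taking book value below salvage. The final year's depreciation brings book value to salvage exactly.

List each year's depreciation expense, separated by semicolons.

$41,047; $32,495; $25,726; $20,366; $16,123; $43,770

Depreciable base = $197,027 − $17,500 = $179,527.
Year 1: ⌊$197,027 × 125%/6⌋ = $41,047. Book value $155,980.
Year 2: ⌊$155,980 × 125%/6⌋ = $32,495. Book value $123,485.
Year 3: ⌊$123,485 × 125%/6⌋ = $25,726. Book value $97,759.
Year 4: ⌊$97,759 × 125%/6⌋ = $20,366. Book value $77,393.
Year 5: ⌊$77,393 × 125%/6⌋ = $16,123. Book value $61,270.
Year 6 (final): $61,270 − $17,500 = $43,770. Book value $17,500.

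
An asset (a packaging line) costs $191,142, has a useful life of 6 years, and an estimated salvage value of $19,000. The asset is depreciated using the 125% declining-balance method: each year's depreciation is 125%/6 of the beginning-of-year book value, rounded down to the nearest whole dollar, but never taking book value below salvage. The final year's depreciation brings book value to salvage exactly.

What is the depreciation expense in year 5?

Depreciable base = $191,142 − $19,000 = $172,142.
Year 1: ⌊$191,142 × 125%/6⌋ = $39,821. Book value $151,321.
Year 2: ⌊$151,321 × 125%/6⌋ = $31,525. Book value $119,796.
Year 3: ⌊$119,796 × 125%/6⌋ = $24,957. Book value $94,839.
Year 4: ⌊$94,839 × 125%/6⌋ = $19,758. Book value $75,081.
Year 5: ⌊$75,081 × 125%/6⌋ = $15,641. Book value $59,440.

$15,641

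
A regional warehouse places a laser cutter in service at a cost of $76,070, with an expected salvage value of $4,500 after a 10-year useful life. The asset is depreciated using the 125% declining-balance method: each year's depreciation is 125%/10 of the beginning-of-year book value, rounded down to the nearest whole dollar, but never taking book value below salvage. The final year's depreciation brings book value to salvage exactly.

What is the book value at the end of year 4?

$44,592

Depreciable base = $76,070 − $4,500 = $71,570.
Year 1: ⌊$76,070 × 125%/10⌋ = $9,508. Book value $66,562.
Year 2: ⌊$66,562 × 125%/10⌋ = $8,320. Book value $58,242.
Year 3: ⌊$58,242 × 125%/10⌋ = $7,280. Book value $50,962.
Year 4: ⌊$50,962 × 125%/10⌋ = $6,370. Book value $44,592.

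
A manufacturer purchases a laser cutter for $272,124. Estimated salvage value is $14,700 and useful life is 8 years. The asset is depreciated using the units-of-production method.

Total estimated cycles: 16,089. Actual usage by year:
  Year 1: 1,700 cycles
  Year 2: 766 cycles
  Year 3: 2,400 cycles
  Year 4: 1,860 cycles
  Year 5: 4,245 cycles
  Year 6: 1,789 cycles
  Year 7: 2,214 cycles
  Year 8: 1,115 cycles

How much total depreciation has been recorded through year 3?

Depreciable base = $272,124 − $14,700 = $257,424.
Rate = $257,424 / 16,089 cycles = $16 per cycle.
Year 1: 1,700 × $16 = $27,200. Book value $244,924.
Year 2: 766 × $16 = $12,256. Book value $232,668.
Year 3: 2,400 × $16 = $38,400. Book value $194,268.
Accumulated through year 3 = $272,124 − $194,268 = $77,856.

$77,856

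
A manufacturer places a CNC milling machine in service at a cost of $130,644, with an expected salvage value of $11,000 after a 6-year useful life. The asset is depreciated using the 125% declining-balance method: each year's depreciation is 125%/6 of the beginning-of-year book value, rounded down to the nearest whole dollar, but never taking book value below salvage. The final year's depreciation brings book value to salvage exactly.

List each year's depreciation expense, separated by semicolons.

$27,217; $21,547; $17,058; $13,504; $10,691; $29,627

Depreciable base = $130,644 − $11,000 = $119,644.
Year 1: ⌊$130,644 × 125%/6⌋ = $27,217. Book value $103,427.
Year 2: ⌊$103,427 × 125%/6⌋ = $21,547. Book value $81,880.
Year 3: ⌊$81,880 × 125%/6⌋ = $17,058. Book value $64,822.
Year 4: ⌊$64,822 × 125%/6⌋ = $13,504. Book value $51,318.
Year 5: ⌊$51,318 × 125%/6⌋ = $10,691. Book value $40,627.
Year 6 (final): $40,627 − $11,000 = $29,627. Book value $11,000.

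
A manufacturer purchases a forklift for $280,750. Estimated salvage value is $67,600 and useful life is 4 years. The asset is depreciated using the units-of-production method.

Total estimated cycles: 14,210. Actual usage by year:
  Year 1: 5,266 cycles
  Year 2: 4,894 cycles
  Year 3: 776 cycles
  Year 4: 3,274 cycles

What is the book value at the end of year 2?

Depreciable base = $280,750 − $67,600 = $213,150.
Rate = $213,150 / 14,210 cycles = $15 per cycle.
Year 1: 5,266 × $15 = $78,990. Book value $201,760.
Year 2: 4,894 × $15 = $73,410. Book value $128,350.

$128,350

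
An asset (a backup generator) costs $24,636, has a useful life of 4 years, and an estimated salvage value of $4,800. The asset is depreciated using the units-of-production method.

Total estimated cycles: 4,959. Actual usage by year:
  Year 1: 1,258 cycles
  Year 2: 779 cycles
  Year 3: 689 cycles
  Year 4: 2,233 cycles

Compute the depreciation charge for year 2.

Depreciable base = $24,636 − $4,800 = $19,836.
Rate = $19,836 / 4,959 cycles = $4 per cycle.
Year 1: 1,258 × $4 = $5,032. Book value $19,604.
Year 2: 779 × $4 = $3,116. Book value $16,488.

$3,116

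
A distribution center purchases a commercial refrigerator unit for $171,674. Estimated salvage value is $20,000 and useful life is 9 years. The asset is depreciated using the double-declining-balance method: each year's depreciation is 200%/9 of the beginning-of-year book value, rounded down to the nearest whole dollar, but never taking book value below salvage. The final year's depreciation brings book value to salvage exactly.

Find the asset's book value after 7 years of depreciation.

$29,561

Depreciable base = $171,674 − $20,000 = $151,674.
Year 1: ⌊$171,674 × 200%/9⌋ = $38,149. Book value $133,525.
Year 2: ⌊$133,525 × 200%/9⌋ = $29,672. Book value $103,853.
Year 3: ⌊$103,853 × 200%/9⌋ = $23,078. Book value $80,775.
Year 4: ⌊$80,775 × 200%/9⌋ = $17,950. Book value $62,825.
Year 5: ⌊$62,825 × 200%/9⌋ = $13,961. Book value $48,864.
Year 6: ⌊$48,864 × 200%/9⌋ = $10,858. Book value $38,006.
Year 7: ⌊$38,006 × 200%/9⌋ = $8,445. Book value $29,561.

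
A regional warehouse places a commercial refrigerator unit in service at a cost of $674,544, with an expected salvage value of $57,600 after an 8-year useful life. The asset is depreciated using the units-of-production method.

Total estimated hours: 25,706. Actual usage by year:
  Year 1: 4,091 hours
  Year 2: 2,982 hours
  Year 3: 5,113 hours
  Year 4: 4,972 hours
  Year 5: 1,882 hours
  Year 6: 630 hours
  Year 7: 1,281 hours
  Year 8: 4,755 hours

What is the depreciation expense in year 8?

$114,120

Depreciable base = $674,544 − $57,600 = $616,944.
Rate = $616,944 / 25,706 hours = $24 per hour.
Year 1: 4,091 × $24 = $98,184. Book value $576,360.
Year 2: 2,982 × $24 = $71,568. Book value $504,792.
Year 3: 5,113 × $24 = $122,712. Book value $382,080.
Year 4: 4,972 × $24 = $119,328. Book value $262,752.
Year 5: 1,882 × $24 = $45,168. Book value $217,584.
Year 6: 630 × $24 = $15,120. Book value $202,464.
Year 7: 1,281 × $24 = $30,744. Book value $171,720.
Year 8: 4,755 × $24 = $114,120. Book value $57,600.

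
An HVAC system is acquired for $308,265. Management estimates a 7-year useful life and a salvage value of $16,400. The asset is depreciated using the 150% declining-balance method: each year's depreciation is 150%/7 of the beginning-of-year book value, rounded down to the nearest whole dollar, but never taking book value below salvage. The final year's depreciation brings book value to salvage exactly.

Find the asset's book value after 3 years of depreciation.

Depreciable base = $308,265 − $16,400 = $291,865.
Year 1: ⌊$308,265 × 150%/7⌋ = $66,056. Book value $242,209.
Year 2: ⌊$242,209 × 150%/7⌋ = $51,901. Book value $190,308.
Year 3: ⌊$190,308 × 150%/7⌋ = $40,780. Book value $149,528.

$149,528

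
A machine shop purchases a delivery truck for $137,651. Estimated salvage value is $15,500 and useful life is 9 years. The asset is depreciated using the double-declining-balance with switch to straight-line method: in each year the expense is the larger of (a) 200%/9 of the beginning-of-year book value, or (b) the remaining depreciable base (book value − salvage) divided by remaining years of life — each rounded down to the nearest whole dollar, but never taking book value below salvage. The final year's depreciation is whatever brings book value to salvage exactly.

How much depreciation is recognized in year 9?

$2,936

Depreciable base = $137,651 − $15,500 = $122,151.
Year 1: DB = ⌊$137,651 × 200%/9⌋ = $30,589; SL = ⌊$122,151/9⌋ = $13,572 → take DB $30,589. Book value $107,062.
Year 2: DB = ⌊$107,062 × 200%/9⌋ = $23,791; SL = ⌊$91,562/8⌋ = $11,445 → take DB $23,791. Book value $83,271.
Year 3: DB = ⌊$83,271 × 200%/9⌋ = $18,504; SL = ⌊$67,771/7⌋ = $9,681 → take DB $18,504. Book value $64,767.
Year 4: DB = ⌊$64,767 × 200%/9⌋ = $14,392; SL = ⌊$49,267/6⌋ = $8,211 → take DB $14,392. Book value $50,375.
Year 5: DB = ⌊$50,375 × 200%/9⌋ = $11,194; SL = ⌊$34,875/5⌋ = $6,975 → take DB $11,194. Book value $39,181.
Year 6: DB = ⌊$39,181 × 200%/9⌋ = $8,706; SL = ⌊$23,681/4⌋ = $5,920 → take DB $8,706. Book value $30,475.
Year 7: DB = ⌊$30,475 × 200%/9⌋ = $6,772; SL = ⌊$14,975/3⌋ = $4,991 → take DB $6,772. Book value $23,703.
Year 8: DB = ⌊$23,703 × 200%/9⌋ = $5,267; SL = ⌊$8,203/2⌋ = $4,101 → take DB $5,267. Book value $18,436.
Year 9 (final): $18,436 − $15,500 = $2,936. Book value $15,500.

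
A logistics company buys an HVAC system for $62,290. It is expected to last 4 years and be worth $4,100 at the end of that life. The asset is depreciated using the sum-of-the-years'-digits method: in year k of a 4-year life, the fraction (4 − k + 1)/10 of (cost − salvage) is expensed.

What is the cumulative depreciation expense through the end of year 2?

Depreciable base = $62,290 − $4,100 = $58,190.
Sum of the years' digits = 4+3+2+1 = 10.
Year 1: $58,190 × 4/10 = $23,276. Book value $39,014.
Year 2: $58,190 × 3/10 = $17,457. Book value $21,557.
Accumulated through year 2 = $62,290 − $21,557 = $40,733.

$40,733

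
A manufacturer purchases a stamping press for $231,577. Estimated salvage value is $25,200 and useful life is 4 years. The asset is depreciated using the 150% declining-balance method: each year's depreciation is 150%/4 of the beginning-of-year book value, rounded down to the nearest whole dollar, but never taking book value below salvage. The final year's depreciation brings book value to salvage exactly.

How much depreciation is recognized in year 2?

Depreciable base = $231,577 − $25,200 = $206,377.
Year 1: ⌊$231,577 × 150%/4⌋ = $86,841. Book value $144,736.
Year 2: ⌊$144,736 × 150%/4⌋ = $54,276. Book value $90,460.

$54,276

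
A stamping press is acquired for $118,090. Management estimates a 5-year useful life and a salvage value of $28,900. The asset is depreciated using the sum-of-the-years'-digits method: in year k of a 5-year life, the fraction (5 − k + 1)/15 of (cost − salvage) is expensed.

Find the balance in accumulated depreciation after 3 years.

Depreciable base = $118,090 − $28,900 = $89,190.
Sum of the years' digits = 5+4+3+2+1 = 15.
Year 1: $89,190 × 5/15 = $29,730. Book value $88,360.
Year 2: $89,190 × 4/15 = $23,784. Book value $64,576.
Year 3: $89,190 × 3/15 = $17,838. Book value $46,738.
Accumulated through year 3 = $118,090 − $46,738 = $71,352.

$71,352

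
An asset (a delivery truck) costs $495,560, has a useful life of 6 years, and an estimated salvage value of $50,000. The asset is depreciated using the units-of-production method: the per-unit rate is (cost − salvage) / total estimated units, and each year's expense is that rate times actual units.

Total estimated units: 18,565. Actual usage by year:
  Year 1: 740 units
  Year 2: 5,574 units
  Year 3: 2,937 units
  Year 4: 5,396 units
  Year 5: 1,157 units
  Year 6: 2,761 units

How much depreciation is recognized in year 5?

$27,768

Depreciable base = $495,560 − $50,000 = $445,560.
Rate = $445,560 / 18,565 units = $24 per unit.
Year 1: 740 × $24 = $17,760. Book value $477,800.
Year 2: 5,574 × $24 = $133,776. Book value $344,024.
Year 3: 2,937 × $24 = $70,488. Book value $273,536.
Year 4: 5,396 × $24 = $129,504. Book value $144,032.
Year 5: 1,157 × $24 = $27,768. Book value $116,264.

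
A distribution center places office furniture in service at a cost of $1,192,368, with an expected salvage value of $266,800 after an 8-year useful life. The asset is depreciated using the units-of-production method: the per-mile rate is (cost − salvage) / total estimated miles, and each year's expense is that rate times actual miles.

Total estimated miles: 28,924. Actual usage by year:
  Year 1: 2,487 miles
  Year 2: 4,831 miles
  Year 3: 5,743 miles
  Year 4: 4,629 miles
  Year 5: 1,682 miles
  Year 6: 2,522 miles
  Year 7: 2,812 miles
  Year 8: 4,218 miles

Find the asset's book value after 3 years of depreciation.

Depreciable base = $1,192,368 − $266,800 = $925,568.
Rate = $925,568 / 28,924 miles = $32 per mile.
Year 1: 2,487 × $32 = $79,584. Book value $1,112,784.
Year 2: 4,831 × $32 = $154,592. Book value $958,192.
Year 3: 5,743 × $32 = $183,776. Book value $774,416.

$774,416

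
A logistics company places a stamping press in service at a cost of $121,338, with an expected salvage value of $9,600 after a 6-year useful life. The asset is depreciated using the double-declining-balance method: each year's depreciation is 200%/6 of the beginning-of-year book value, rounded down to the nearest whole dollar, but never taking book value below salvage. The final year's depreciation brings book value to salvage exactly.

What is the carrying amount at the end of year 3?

Depreciable base = $121,338 − $9,600 = $111,738.
Year 1: ⌊$121,338 × 200%/6⌋ = $40,446. Book value $80,892.
Year 2: ⌊$80,892 × 200%/6⌋ = $26,964. Book value $53,928.
Year 3: ⌊$53,928 × 200%/6⌋ = $17,976. Book value $35,952.

$35,952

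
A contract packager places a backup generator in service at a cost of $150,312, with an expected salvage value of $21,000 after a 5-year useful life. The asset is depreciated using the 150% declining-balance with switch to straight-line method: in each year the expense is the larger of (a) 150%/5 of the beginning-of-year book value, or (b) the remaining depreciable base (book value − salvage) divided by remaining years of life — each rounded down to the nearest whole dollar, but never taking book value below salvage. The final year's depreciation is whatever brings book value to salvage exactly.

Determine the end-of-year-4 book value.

$36,091

Depreciable base = $150,312 − $21,000 = $129,312.
Year 1: DB = ⌊$150,312 × 150%/5⌋ = $45,093; SL = ⌊$129,312/5⌋ = $25,862 → take DB $45,093. Book value $105,219.
Year 2: DB = ⌊$105,219 × 150%/5⌋ = $31,565; SL = ⌊$84,219/4⌋ = $21,054 → take DB $31,565. Book value $73,654.
Year 3: DB = ⌊$73,654 × 150%/5⌋ = $22,096; SL = ⌊$52,654/3⌋ = $17,551 → take DB $22,096. Book value $51,558.
Year 4: DB = ⌊$51,558 × 150%/5⌋ = $15,467; SL = ⌊$30,558/2⌋ = $15,279 → take DB $15,467. Book value $36,091.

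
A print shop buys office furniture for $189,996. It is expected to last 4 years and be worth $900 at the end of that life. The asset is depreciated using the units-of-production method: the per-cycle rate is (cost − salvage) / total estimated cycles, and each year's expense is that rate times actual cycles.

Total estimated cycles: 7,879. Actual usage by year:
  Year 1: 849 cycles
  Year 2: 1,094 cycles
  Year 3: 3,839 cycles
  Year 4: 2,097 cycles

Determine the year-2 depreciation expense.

Depreciable base = $189,996 − $900 = $189,096.
Rate = $189,096 / 7,879 cycles = $24 per cycle.
Year 1: 849 × $24 = $20,376. Book value $169,620.
Year 2: 1,094 × $24 = $26,256. Book value $143,364.

$26,256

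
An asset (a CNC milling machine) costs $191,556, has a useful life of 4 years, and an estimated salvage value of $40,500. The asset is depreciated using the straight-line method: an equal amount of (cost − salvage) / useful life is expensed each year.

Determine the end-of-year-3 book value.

Depreciable base = $191,556 − $40,500 = $151,056.
Annual expense = $151,056 / 4 = $37,764.
End of year 1: book value $153,792.
End of year 2: book value $116,028.
End of year 3: book value $78,264.

$78,264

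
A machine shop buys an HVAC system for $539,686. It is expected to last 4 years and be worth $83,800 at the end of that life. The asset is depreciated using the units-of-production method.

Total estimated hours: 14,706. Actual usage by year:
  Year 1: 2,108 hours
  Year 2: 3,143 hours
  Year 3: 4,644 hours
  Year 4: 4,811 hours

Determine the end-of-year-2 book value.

Depreciable base = $539,686 − $83,800 = $455,886.
Rate = $455,886 / 14,706 hours = $31 per hour.
Year 1: 2,108 × $31 = $65,348. Book value $474,338.
Year 2: 3,143 × $31 = $97,433. Book value $376,905.

$376,905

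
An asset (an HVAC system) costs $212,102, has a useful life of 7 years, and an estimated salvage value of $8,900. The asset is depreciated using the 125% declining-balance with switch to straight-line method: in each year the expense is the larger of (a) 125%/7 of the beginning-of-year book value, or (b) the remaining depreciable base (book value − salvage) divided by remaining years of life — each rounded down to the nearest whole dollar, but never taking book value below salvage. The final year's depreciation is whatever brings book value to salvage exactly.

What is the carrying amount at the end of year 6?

$35,744

Depreciable base = $212,102 − $8,900 = $203,202.
Year 1: DB = ⌊$212,102 × 125%/7⌋ = $37,875; SL = ⌊$203,202/7⌋ = $29,028 → take DB $37,875. Book value $174,227.
Year 2: DB = ⌊$174,227 × 125%/7⌋ = $31,111; SL = ⌊$165,327/6⌋ = $27,554 → take DB $31,111. Book value $143,116.
Year 3: DB = ⌊$143,116 × 125%/7⌋ = $25,556; SL = ⌊$134,216/5⌋ = $26,843 → take SL $26,843. Book value $116,273.
Year 4: DB = ⌊$116,273 × 125%/7⌋ = $20,763; SL = ⌊$107,373/4⌋ = $26,843 → take SL $26,843. Book value $89,430.
Year 5: DB = ⌊$89,430 × 125%/7⌋ = $15,969; SL = ⌊$80,530/3⌋ = $26,843 → take SL $26,843. Book value $62,587.
Year 6: DB = ⌊$62,587 × 125%/7⌋ = $11,176; SL = ⌊$53,687/2⌋ = $26,843 → take SL $26,843. Book value $35,744.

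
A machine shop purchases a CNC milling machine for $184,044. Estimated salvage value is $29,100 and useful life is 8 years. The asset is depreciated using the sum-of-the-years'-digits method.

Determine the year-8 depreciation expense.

Depreciable base = $184,044 − $29,100 = $154,944.
Sum of the years' digits = 8+7+6+5+4+3+2+1 = 36.
Year 1: $154,944 × 8/36 = $34,432. Book value $149,612.
Year 2: $154,944 × 7/36 = $30,128. Book value $119,484.
Year 3: $154,944 × 6/36 = $25,824. Book value $93,660.
Year 4: $154,944 × 5/36 = $21,520. Book value $72,140.
Year 5: $154,944 × 4/36 = $17,216. Book value $54,924.
Year 6: $154,944 × 3/36 = $12,912. Book value $42,012.
Year 7: $154,944 × 2/36 = $8,608. Book value $33,404.
Year 8: $154,944 × 1/36 = $4,304. Book value $29,100.

$4,304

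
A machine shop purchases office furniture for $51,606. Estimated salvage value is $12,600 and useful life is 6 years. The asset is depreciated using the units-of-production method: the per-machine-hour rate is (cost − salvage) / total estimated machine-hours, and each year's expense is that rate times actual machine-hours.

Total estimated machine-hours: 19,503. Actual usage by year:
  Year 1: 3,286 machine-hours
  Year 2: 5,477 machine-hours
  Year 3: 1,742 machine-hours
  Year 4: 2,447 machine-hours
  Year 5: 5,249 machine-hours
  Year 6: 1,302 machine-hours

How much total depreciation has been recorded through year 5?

$36,402

Depreciable base = $51,606 − $12,600 = $39,006.
Rate = $39,006 / 19,503 machine-hours = $2 per machine-hour.
Year 1: 3,286 × $2 = $6,572. Book value $45,034.
Year 2: 5,477 × $2 = $10,954. Book value $34,080.
Year 3: 1,742 × $2 = $3,484. Book value $30,596.
Year 4: 2,447 × $2 = $4,894. Book value $25,702.
Year 5: 5,249 × $2 = $10,498. Book value $15,204.
Accumulated through year 5 = $51,606 − $15,204 = $36,402.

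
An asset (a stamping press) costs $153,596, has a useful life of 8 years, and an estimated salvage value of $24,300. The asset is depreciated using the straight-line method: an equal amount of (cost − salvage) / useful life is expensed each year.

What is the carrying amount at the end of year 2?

Depreciable base = $153,596 − $24,300 = $129,296.
Annual expense = $129,296 / 8 = $16,162.
End of year 1: book value $137,434.
End of year 2: book value $121,272.

$121,272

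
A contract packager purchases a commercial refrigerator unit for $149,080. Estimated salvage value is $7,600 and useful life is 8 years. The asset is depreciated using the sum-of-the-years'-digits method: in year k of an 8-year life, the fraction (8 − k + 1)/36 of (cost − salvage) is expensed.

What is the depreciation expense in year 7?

$7,860

Depreciable base = $149,080 − $7,600 = $141,480.
Sum of the years' digits = 8+7+6+5+4+3+2+1 = 36.
Year 1: $141,480 × 8/36 = $31,440. Book value $117,640.
Year 2: $141,480 × 7/36 = $27,510. Book value $90,130.
Year 3: $141,480 × 6/36 = $23,580. Book value $66,550.
Year 4: $141,480 × 5/36 = $19,650. Book value $46,900.
Year 5: $141,480 × 4/36 = $15,720. Book value $31,180.
Year 6: $141,480 × 3/36 = $11,790. Book value $19,390.
Year 7: $141,480 × 2/36 = $7,860. Book value $11,530.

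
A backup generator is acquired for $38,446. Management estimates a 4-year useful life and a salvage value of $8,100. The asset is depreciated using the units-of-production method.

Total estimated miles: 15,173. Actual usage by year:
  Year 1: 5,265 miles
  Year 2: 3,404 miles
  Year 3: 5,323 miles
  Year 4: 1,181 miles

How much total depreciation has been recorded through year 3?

$27,984

Depreciable base = $38,446 − $8,100 = $30,346.
Rate = $30,346 / 15,173 miles = $2 per mile.
Year 1: 5,265 × $2 = $10,530. Book value $27,916.
Year 2: 3,404 × $2 = $6,808. Book value $21,108.
Year 3: 5,323 × $2 = $10,646. Book value $10,462.
Accumulated through year 3 = $38,446 − $10,462 = $27,984.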